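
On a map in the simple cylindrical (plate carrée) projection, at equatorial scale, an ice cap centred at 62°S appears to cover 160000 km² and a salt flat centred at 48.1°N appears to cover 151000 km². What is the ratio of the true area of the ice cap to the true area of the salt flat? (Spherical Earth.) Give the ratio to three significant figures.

On the plate carrée, areal scale = h·k = 1 × sec φ, so true area = apparent × cos φ.
True area of ice cap: 160000 × cos(62°) = 160000 × 0.4695 = 75120 km².
True area of salt flat: 151000 × cos(48.1°) = 151000 × 0.6678 = 100800 km².
Ratio = 75120 / 100800 ≈ 0.745.

0.745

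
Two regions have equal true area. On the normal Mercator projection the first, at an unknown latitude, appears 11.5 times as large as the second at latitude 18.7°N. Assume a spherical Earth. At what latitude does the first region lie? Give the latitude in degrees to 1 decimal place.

Mercator areal scale is sec²φ, so apparent-area ratio = sec²φ₁ / sec²φ₂ = cos²φ₂ / cos²φ₁.
cos²φ₂ / cos²φ₁ = 11.5  ⇒  cos φ₁ = cos 18.7° / √11.5 = 0.9472/3.391 = 0.2793.
φ₁ = arccos(0.2793) ≈ 73.8°.

73.8°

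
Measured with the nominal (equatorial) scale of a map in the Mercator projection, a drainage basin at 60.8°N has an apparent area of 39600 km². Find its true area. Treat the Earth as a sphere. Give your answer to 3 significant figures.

Mercator is conformal, so the point scale is isotropic: h = k = sec φ = 1/cos φ.
Areal scale = k² = sec²φ = 1/cos²(60.8°) = 1/0.4879² = 4.202.
True area = apparent / (areal scale) = 39600 / 4.202 ≈ 9430 km².

9430 km²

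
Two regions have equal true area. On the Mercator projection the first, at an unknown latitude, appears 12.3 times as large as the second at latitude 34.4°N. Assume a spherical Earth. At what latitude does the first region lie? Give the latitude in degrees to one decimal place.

For equal true areas on Mercator, apparent areas scale as sec²φ, so the ratio is cos²φ₂ / cos²φ₁.
cos²φ₂ / cos²φ₁ = 12.3  ⇒  cos φ₁ = cos 34.4° / √12.3 = 0.8251/3.507 = 0.2353.
φ₁ = arccos(0.2353) ≈ 76.4°.

76.4°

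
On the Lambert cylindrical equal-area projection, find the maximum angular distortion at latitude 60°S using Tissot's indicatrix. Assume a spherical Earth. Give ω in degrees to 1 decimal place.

73.7°

The Lambert cylindrical equal-area projection is the cylindrical equal-area projection with its standard parallel at the equator (φ₀ = 0). For cylindrical equal-area with standard parallel φ₀, h = cos φ / cos φ₀ and k = cos φ₀ / cos φ, so h·k = 1.
At 60°: h = 0.5000, k = 2.000; principal scales a = 2.000, b = 0.5000.
sin(ω/2) = (a − b)/(a + b) = 1.500/2.500 = 0.6000, so ω = 2 arcsin(0.6000) ≈ 73.7°.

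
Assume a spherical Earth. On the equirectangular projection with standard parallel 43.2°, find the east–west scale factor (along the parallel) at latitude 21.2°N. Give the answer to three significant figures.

0.782

With standard parallel φ₀ = 43.2°, the equirectangular projection gives x = Rλ cos φ₀, y = Rφ, so h = 1 and k = cos 43.2° / cos φ.
k = cos 43.2° / cos 21.2° = 0.7290/0.9323 = 0.7819.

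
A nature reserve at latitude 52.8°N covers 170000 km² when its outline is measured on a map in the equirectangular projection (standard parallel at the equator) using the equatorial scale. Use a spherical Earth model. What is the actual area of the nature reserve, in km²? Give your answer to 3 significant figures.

103000 km²

In the plate carrée (x = Rλ, y = Rφ), meridians are true-scale (h = 1) and parallels are stretched by k = sec φ.
Areal scale = h·k = 1 × sec φ; at 52.8°, h = 1.000, k = 1.654, so h·k = 1.654.
True area = apparent / (areal scale) = 170000 / 1.654 ≈ 103000 km².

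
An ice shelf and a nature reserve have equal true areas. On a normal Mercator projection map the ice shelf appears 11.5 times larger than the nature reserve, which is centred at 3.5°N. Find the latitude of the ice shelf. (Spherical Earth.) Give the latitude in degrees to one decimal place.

On Mercator, (apparent₁)/(apparent₂) = sec²φ₁ / sec²φ₂ when true areas are equal.
cos²φ₂ / cos²φ₁ = 11.5  ⇒  cos φ₁ = cos 3.5° / √11.5 = 0.9981/3.391 = 0.2943.
φ₁ = arccos(0.2943) ≈ 72.9°.

72.9°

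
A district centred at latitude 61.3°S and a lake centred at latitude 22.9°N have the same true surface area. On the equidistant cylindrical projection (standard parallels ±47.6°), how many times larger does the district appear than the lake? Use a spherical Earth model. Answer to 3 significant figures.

1.92

In the equirectangular projection with standard parallel φ₀ = 47.6° (x = Rλ cos φ₀, y = Rφ), meridians are true-scale (h = 1) and the parallel scale is k = cos φ₀ / cos φ.
Areal scale at 61.3°: h·k = 1.000 × 1.404 = 1.404.
Areal scale at 22.9°: h·k = 1.000 × 0.7320 = 0.7320.
Ratio = 1.404/0.7320 ≈ 1.92.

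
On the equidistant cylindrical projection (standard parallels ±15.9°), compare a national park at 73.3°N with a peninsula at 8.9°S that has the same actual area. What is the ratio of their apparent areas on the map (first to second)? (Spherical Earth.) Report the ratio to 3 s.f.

3.44

In the equirectangular projection with standard parallel φ₀ = 15.9° (x = Rλ cos φ₀, y = Rφ), meridians are true-scale (h = 1) and the parallel scale is k = cos φ₀ / cos φ.
Areal scale at 73.3°: h·k = 1.000 × 3.347 = 3.347.
Areal scale at 8.9°: h·k = 1.000 × 0.9735 = 0.9735.
Ratio = 3.347/0.9735 ≈ 3.44.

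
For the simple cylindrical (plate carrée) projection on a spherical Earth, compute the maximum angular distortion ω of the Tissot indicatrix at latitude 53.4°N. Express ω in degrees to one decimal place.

29.3°

Plate carrée maps x = Rλ, y = Rφ. The meridian scale is h = 1 and the parallel scale is k = 1/cos φ = sec φ.
At 53.4°: h = 1.000, k = 1.677; principal scales a = 1.677, b = 1.000.
sin(ω/2) = (a − b)/(a + b) = 0.6772/2.677 = 0.2530, so ω = 2 arcsin(0.2530) ≈ 29.3°.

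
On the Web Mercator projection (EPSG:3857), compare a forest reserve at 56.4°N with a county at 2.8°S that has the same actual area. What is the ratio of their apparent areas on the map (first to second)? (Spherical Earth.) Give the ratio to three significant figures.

Mercator areal scale is sec²φ.
At 56.4°: sec²(56.4°) = 1/0.5534² = 3.265.
At 2.8°: sec²(2.8°) = 1/0.9988² = 1.002.
Ratio = 3.265/1.002 = cos²(2.8°)/cos²(56.4°) ≈ 3.26.

3.26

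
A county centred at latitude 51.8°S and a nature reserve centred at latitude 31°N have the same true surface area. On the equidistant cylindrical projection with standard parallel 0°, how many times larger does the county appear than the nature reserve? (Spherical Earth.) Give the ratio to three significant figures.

1.39

Plate carrée maps x = Rλ, y = Rφ. The meridian scale is h = 1 and the parallel scale is k = 1/cos φ = sec φ.
Areal scale at 51.8°: h·k = 1.000 × 1.617 = 1.617.
Areal scale at 31°: h·k = 1.000 × 1.167 = 1.167.
Ratio = 1.617/1.167 ≈ 1.39.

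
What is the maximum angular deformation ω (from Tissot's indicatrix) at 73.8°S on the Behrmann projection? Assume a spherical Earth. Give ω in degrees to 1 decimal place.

Behrmann is a cylindrical equal-area projection with standard parallels at ±30°. Cylindrical equal-area (φ₀ = 30°): h = cos φ / cos 30° along meridians, k = cos 30° / cos φ along parallels; h·k = 1.
At 73.8°: h = 0.3222, k = 3.104; principal scales a = 3.104, b = 0.3222.
sin(ω/2) = (a − b)/(a + b) = 2.782/3.426 = 0.8120, so ω = 2 arcsin(0.8120) ≈ 108.6°.

108.6°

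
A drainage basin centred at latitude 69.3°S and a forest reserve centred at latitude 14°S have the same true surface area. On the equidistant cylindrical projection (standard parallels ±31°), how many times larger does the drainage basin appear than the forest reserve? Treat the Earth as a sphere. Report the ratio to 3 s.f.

In the equirectangular projection with standard parallel φ₀ = 31° (x = Rλ cos φ₀, y = Rφ), meridians are true-scale (h = 1) and the parallel scale is k = cos φ₀ / cos φ.
Areal scale at 69.3°: h·k = 1.000 × 2.425 = 2.425.
Areal scale at 14°: h·k = 1.000 × 0.8834 = 0.8834.
Ratio = 2.425/0.8834 ≈ 2.75.

2.75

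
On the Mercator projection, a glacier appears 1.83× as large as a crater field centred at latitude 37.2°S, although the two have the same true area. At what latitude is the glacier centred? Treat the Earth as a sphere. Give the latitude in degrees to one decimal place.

Mercator areal scale is sec²φ, so apparent-area ratio = sec²φ₁ / sec²φ₂ = cos²φ₂ / cos²φ₁.
cos²φ₂ / cos²φ₁ = 1.83  ⇒  cos φ₁ = cos 37.2° / √1.83 = 0.7965/1.353 = 0.5888.
φ₁ = arccos(0.5888) ≈ 53.9°.

53.9°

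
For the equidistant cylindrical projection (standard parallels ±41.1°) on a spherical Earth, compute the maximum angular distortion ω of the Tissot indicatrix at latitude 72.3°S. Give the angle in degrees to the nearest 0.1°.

50.3°

In the equirectangular projection with standard parallel φ₀ = 41.1° (x = Rλ cos φ₀, y = Rφ), meridians are true-scale (h = 1) and the parallel scale is k = cos φ₀ / cos φ.
At 72.3°: h = 1.000, k = 2.479; principal scales a = 2.479, b = 1.000.
sin(ω/2) = (a − b)/(a + b) = 1.479/3.479 = 0.4250, so ω = 2 arcsin(0.4250) ≈ 50.3°.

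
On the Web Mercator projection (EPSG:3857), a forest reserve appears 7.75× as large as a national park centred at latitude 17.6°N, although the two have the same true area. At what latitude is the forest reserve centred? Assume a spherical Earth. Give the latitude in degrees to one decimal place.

For equal true areas on Mercator, apparent areas scale as sec²φ, so the ratio is cos²φ₂ / cos²φ₁.
cos²φ₂ / cos²φ₁ = 7.75  ⇒  cos φ₁ = cos 17.6° / √7.75 = 0.9532/2.784 = 0.3424.
φ₁ = arccos(0.3424) ≈ 70.0°.

70.0°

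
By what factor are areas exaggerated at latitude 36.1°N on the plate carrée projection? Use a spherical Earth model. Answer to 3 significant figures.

1.24

In the plate carrée (x = Rλ, y = Rφ), meridians are true-scale (h = 1) and parallels are stretched by k = sec φ.
Areal scale = h·k = 1 × sec φ; at 36.1°, h = 1.000, k = 1.238, so h·k = 1.238.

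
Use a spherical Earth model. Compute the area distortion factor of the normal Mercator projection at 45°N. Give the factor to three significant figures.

Mercator is conformal, so the point scale is isotropic: h = k = sec φ = 1/cos φ.
Areal scale = k² = sec²φ = 1/cos²(45°) = 1/0.7071² = 2.000.

2.00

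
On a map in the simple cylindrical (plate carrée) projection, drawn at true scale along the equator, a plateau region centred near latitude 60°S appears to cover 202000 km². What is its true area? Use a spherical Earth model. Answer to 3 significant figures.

101000 km²

Plate carrée maps x = Rλ, y = Rφ. The meridian scale is h = 1 and the parallel scale is k = 1/cos φ = sec φ.
Areal scale = h·k = 1 × sec φ; at 60°, h = 1.000, k = 2.000, so h·k = 2.000.
True area = apparent / (areal scale) = 202000 / 2.000 ≈ 101000 km².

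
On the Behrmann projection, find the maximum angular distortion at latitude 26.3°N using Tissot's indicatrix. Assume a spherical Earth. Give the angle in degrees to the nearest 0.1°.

Behrmann is a cylindrical equal-area projection with standard parallels at ±30°. A cylindrical equal-area projection with standard parallel φ₀ has meridian scale h = cos φ / cos φ₀ and parallel scale k = cos φ₀ / cos φ (so areas are preserved, h·k = 1).
At 26.3°: h = 1.035, k = 0.9660; principal scales a = 1.035, b = 0.9660.
sin(ω/2) = (a − b)/(a + b) = 0.06915/2.001 = 0.03456, so ω = 2 arcsin(0.03456) ≈ 4.0°.

4.0°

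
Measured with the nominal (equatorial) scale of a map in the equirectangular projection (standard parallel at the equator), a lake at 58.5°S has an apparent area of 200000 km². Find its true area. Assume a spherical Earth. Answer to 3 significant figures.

For the equirectangular projection with φ₀ = 0 (plate carrée), h = 1 along meridians and k = sec φ along parallels.
Areal scale = h·k = 1 × sec φ; at 58.5°, h = 1.000, k = 1.914, so h·k = 1.914.
True area = apparent / (areal scale) = 200000 / 1.914 ≈ 104000 km².

104000 km²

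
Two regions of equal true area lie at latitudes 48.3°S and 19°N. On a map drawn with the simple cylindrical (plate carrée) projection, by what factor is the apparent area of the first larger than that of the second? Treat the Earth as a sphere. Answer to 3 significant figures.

1.42

In the plate carrée (x = Rλ, y = Rφ), meridians are true-scale (h = 1) and parallels are stretched by k = sec φ.
Areal scale at 48.3°: h·k = 1.000 × 1.503 = 1.503.
Areal scale at 19°: h·k = 1.000 × 1.058 = 1.058.
Ratio = 1.503/1.058 ≈ 1.42.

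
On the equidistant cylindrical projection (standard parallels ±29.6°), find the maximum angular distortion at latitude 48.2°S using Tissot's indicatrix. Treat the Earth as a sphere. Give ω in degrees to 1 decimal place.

The equidistant cylindrical projection with φ₀ = 29.6° has h = 1 (meridians true) and k = cos φ₀ / cos φ along parallels.
At 48.2°: h = 1.000, k = 1.305; principal scales a = 1.305, b = 1.000.
sin(ω/2) = (a − b)/(a + b) = 0.3045/2.305 = 0.1321, so ω = 2 arcsin(0.1321) ≈ 15.2°.

15.2°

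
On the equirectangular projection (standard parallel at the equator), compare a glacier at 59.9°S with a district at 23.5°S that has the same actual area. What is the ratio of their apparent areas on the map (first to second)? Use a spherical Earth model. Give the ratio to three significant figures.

1.83

Plate carrée maps x = Rλ, y = Rφ. The meridian scale is h = 1 and the parallel scale is k = 1/cos φ = sec φ.
Areal scale at 59.9°: h·k = 1.000 × 1.994 = 1.994.
Areal scale at 23.5°: h·k = 1.000 × 1.090 = 1.090.
Ratio = 1.994/1.090 ≈ 1.83.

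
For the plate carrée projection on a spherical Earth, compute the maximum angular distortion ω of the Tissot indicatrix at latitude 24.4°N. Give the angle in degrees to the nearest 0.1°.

5.4°

In the plate carrée (x = Rλ, y = Rφ), meridians are true-scale (h = 1) and parallels are stretched by k = sec φ.
At 24.4°: h = 1.000, k = 1.098; principal scales a = 1.098, b = 1.000.
sin(ω/2) = (a − b)/(a + b) = 0.09808/2.098 = 0.04675, so ω = 2 arcsin(0.04675) ≈ 5.4°.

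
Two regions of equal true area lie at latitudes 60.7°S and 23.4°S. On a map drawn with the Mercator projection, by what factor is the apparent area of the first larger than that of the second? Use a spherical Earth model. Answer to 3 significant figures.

On Mercator, area is exaggerated by sec²φ = 1/cos²φ.
At 60.7°: sec²(60.7°) = 1/0.4894² = 4.175.
At 23.4°: sec²(23.4°) = 1/0.9178² = 1.187.
Ratio = 4.175/1.187 = cos²(23.4°)/cos²(60.7°) ≈ 3.52.

3.52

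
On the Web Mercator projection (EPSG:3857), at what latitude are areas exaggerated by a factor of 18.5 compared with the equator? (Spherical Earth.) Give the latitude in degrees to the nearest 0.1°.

76.6°

Mercator areal scale is sec²φ.
sec²φ = 18.5  ⇒  cos²φ = 0.05405  ⇒  cos φ = 0.2325.
φ = arccos(0.2325) ≈ 76.6°.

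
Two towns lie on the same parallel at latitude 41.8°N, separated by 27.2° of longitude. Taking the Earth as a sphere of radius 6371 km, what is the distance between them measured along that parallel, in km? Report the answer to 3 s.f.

2250 km

Arc length along a parallel = R cos φ · Δλ (with Δλ in radians).
= 6371 × cos 41.8° × (27.2° × π/180) = 6371 × 0.7455 × 0.4747 ≈ 2250 km.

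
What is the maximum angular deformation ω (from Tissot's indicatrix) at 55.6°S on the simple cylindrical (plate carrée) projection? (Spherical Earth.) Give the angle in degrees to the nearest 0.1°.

For the equirectangular projection with φ₀ = 0 (plate carrée), h = 1 along meridians and k = sec φ along parallels.
At 55.6°: h = 1.000, k = 1.770; principal scales a = 1.770, b = 1.000.
sin(ω/2) = (a − b)/(a + b) = 0.7700/2.770 = 0.2780, so ω = 2 arcsin(0.2780) ≈ 32.3°.

32.3°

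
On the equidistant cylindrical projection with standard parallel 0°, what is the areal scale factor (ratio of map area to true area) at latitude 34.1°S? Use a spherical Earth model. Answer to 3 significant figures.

For the equirectangular projection with φ₀ = 0 (plate carrée), h = 1 along meridians and k = sec φ along parallels.
Areal scale = h·k = 1 × sec φ; at 34.1°, h = 1.000, k = 1.208, so h·k = 1.208.

1.21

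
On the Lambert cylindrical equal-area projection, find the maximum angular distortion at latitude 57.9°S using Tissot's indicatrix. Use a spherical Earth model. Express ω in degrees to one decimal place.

68.1°

The Lambert cylindrical equal-area projection is the cylindrical equal-area projection with its standard parallel at the equator (φ₀ = 0). Cylindrical equal-area (φ₀ = 0°): h = cos φ / cos 0° along meridians, k = cos 0° / cos φ along parallels; h·k = 1.
At 57.9°: h = 0.5314, k = 1.882; principal scales a = 1.882, b = 0.5314.
sin(ω/2) = (a − b)/(a + b) = 1.350/2.413 = 0.5596, so ω = 2 arcsin(0.5596) ≈ 68.1°.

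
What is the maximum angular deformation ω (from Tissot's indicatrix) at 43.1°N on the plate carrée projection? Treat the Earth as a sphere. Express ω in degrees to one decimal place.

17.9°

For the equirectangular projection with φ₀ = 0 (plate carrée), h = 1 along meridians and k = sec φ along parallels.
At 43.1°: h = 1.000, k = 1.370; principal scales a = 1.370, b = 1.000.
sin(ω/2) = (a − b)/(a + b) = 0.3696/2.370 = 0.1560, so ω = 2 arcsin(0.1560) ≈ 17.9°.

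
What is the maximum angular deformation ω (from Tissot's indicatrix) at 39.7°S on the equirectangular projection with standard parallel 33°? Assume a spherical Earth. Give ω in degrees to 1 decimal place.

4.9°

The equidistant cylindrical projection with φ₀ = 33° has h = 1 (meridians true) and k = cos φ₀ / cos φ along parallels.
At 39.7°: h = 1.000, k = 1.090; principal scales a = 1.090, b = 1.000.
sin(ω/2) = (a − b)/(a + b) = 0.09003/2.090 = 0.04308, so ω = 2 arcsin(0.04308) ≈ 4.9°.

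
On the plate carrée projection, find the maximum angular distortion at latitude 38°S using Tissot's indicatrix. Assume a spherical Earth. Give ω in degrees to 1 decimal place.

Plate carrée maps x = Rλ, y = Rφ. The meridian scale is h = 1 and the parallel scale is k = 1/cos φ = sec φ.
At 38°: h = 1.000, k = 1.269; principal scales a = 1.269, b = 1.000.
sin(ω/2) = (a − b)/(a + b) = 0.2690/2.269 = 0.1186, so ω = 2 arcsin(0.1186) ≈ 13.6°.

13.6°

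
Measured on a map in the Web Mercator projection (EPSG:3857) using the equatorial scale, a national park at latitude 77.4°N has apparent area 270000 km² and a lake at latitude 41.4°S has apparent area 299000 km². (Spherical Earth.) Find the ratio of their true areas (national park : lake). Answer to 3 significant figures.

Since Mercator area scale is 1/cos²φ, the true area equals the apparent area multiplied by cos²φ.
True area of national park: 270000 × cos²(77.4°) = 270000 × 0.04759 = 12850 km².
True area of lake: 299000 × cos²(41.4°) = 299000 × 0.5627 = 168200 km².
Ratio = 12850 / 168200 ≈ 0.0764.

0.0764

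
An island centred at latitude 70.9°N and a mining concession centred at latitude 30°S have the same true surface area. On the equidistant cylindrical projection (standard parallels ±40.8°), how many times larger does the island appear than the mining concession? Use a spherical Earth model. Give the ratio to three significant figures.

2.65

The equidistant cylindrical projection with φ₀ = 40.8° has h = 1 (meridians true) and k = cos φ₀ / cos φ along parallels.
Areal scale at 70.9°: h·k = 1.000 × 2.313 = 2.313.
Areal scale at 30°: h·k = 1.000 × 0.8741 = 0.8741.
Ratio = 2.313/0.8741 ≈ 2.65.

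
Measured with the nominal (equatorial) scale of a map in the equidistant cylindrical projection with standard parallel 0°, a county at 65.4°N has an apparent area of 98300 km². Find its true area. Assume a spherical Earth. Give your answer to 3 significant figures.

40900 km²

Plate carrée maps x = Rλ, y = Rφ. The meridian scale is h = 1 and the parallel scale is k = 1/cos φ = sec φ.
Areal scale = h·k = 1 × sec φ; at 65.4°, h = 1.000, k = 2.402, so h·k = 2.402.
True area = apparent / (areal scale) = 98300 / 2.402 ≈ 40900 km².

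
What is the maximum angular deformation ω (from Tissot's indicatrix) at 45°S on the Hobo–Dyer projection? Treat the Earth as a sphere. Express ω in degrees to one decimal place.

The Hobo–Dyer projection is cylindrical equal-area with φ₀ = 37.5°. Cylindrical equal-area (φ₀ = 37.5°): h = cos φ / cos 37.5° along meridians, k = cos 37.5° / cos φ along parallels; h·k = 1.
At 45°: h = 0.8913, k = 1.122; principal scales a = 1.122, b = 0.8913.
sin(ω/2) = (a − b)/(a + b) = 0.2307/2.013 = 0.1146, so ω = 2 arcsin(0.1146) ≈ 13.2°.

13.2°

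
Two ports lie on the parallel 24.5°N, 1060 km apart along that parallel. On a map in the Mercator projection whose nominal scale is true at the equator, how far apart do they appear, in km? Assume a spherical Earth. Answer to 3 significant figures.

1160 km

The Mercator projection is conformal; its linear scale factor is the same in every direction and equals sec φ = 1/cos φ.
Along the parallel, k = sec 24.5° = 1/0.9100 = 1.099.
Map distance = 1060 × 1.099 ≈ 1160 km.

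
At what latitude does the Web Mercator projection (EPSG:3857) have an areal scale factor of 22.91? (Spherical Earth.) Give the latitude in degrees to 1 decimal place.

77.9°

Mercator areal scale is sec²φ.
sec²φ = 22.91  ⇒  cos²φ = 0.04365  ⇒  cos φ = 0.2089.
φ = arccos(0.2089) ≈ 77.9°.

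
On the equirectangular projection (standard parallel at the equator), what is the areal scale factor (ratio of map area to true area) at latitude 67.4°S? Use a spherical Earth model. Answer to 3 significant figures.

2.60

In the plate carrée (x = Rλ, y = Rφ), meridians are true-scale (h = 1) and parallels are stretched by k = sec φ.
Areal scale = h·k = 1 × sec φ; at 67.4°, h = 1.000, k = 2.602, so h·k = 2.602.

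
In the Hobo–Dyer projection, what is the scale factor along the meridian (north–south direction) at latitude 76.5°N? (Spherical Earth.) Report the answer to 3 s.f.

Hobo–Dyer is a cylindrical equal-area projection with standard parallels at ±37.5°. For cylindrical equal-area with standard parallel φ₀, h = cos φ / cos φ₀ and k = cos φ₀ / cos φ, so h·k = 1.
h = cos 76.5° / cos 37.5° = 0.2334/0.7934 = 0.2943.

0.294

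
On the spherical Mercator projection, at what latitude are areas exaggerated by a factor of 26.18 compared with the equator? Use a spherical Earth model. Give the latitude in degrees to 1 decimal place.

78.7°

Mercator areal scale is sec²φ.
sec²φ = 26.18  ⇒  cos²φ = 0.03820  ⇒  cos φ = 0.1954.
φ = arccos(0.1954) ≈ 78.7°.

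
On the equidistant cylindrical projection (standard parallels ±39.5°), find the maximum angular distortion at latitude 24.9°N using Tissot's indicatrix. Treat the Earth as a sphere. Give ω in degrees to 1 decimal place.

9.3°

The equidistant cylindrical projection with φ₀ = 39.5° has h = 1 (meridians true) and k = cos φ₀ / cos φ along parallels.
At 24.9°: h = 1.000, k = 0.8507; principal scales a = 1.000, b = 0.8507.
sin(ω/2) = (a − b)/(a + b) = 0.1493/1.851 = 0.08067, so ω = 2 arcsin(0.08067) ≈ 9.3°.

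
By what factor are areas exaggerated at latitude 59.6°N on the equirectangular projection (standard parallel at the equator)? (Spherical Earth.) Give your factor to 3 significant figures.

1.98

In the plate carrée (x = Rλ, y = Rφ), meridians are true-scale (h = 1) and parallels are stretched by k = sec φ.
Areal scale = h·k = 1 × sec φ; at 59.6°, h = 1.000, k = 1.976, so h·k = 1.976.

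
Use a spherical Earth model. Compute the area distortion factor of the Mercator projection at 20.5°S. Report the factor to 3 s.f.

For Mercator, h = k = sec φ (a conformal cylindrical projection has a single point scale, 1/cos φ).
Areal scale = k² = sec²φ = 1/cos²(20.5°) = 1/0.9367² = 1.140.

1.14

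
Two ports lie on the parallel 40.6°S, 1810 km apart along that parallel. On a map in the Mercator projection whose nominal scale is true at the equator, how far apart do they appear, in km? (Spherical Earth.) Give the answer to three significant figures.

2380 km

The Mercator projection is conformal; its linear scale factor is the same in every direction and equals sec φ = 1/cos φ.
Along the parallel, k = sec 40.6° = 1/0.7593 = 1.317.
Map distance = 1810 × 1.317 ≈ 2380 km.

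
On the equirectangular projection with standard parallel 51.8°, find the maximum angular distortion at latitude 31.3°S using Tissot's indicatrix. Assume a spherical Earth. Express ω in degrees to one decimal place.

18.4°

The equidistant cylindrical projection with φ₀ = 51.8° has h = 1 (meridians true) and k = cos φ₀ / cos φ along parallels.
At 31.3°: h = 1.000, k = 0.7237; principal scales a = 1.000, b = 0.7237.
sin(ω/2) = (a − b)/(a + b) = 0.2763/1.724 = 0.1603, so ω = 2 arcsin(0.1603) ≈ 18.4°.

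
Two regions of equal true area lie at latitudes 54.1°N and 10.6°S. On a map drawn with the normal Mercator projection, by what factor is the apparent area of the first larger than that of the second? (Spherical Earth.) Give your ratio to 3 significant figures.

2.81

Mercator is conformal with k = sec φ, so areal scale = k² = sec²φ.
At 54.1°: sec²(54.1°) = 1/0.5864² = 2.908.
At 10.6°: sec²(10.6°) = 1/0.9829² = 1.035.
Ratio = 2.908/1.035 = cos²(10.6°)/cos²(54.1°) ≈ 2.81.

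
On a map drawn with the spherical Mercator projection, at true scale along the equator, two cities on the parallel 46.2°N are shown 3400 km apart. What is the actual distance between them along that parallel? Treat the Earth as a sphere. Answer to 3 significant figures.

2350 km

Mercator is conformal, so the point scale is isotropic: h = k = sec φ = 1/cos φ.
Along the parallel at 46.2°, map distances are exaggerated by k = sec 46.2° = 1.445.
True distance = 3400 / 1.445 = 3400 × cos 46.2° ≈ 2350 km.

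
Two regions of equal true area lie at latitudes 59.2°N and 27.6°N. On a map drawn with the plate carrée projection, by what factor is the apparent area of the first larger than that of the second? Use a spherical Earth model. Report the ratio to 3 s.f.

In the plate carrée (x = Rλ, y = Rφ), meridians are true-scale (h = 1) and parallels are stretched by k = sec φ.
Areal scale at 59.2°: h·k = 1.000 × 1.953 = 1.953.
Areal scale at 27.6°: h·k = 1.000 × 1.128 = 1.128.
Ratio = 1.953/1.128 ≈ 1.73.

1.73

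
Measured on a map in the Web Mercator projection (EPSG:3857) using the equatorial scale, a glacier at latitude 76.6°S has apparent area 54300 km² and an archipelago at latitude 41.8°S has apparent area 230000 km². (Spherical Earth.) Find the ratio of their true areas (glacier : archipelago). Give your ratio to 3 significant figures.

0.0228

Mercator's areal exaggeration is sec²φ; hence true area = (apparent area) · cos²φ.
True area of glacier: 54300 × cos²(76.6°) = 54300 × 0.05371 = 2916 km².
True area of archipelago: 230000 × cos²(41.8°) = 230000 × 0.5557 = 127800 km².
Ratio = 2916 / 127800 ≈ 0.0228.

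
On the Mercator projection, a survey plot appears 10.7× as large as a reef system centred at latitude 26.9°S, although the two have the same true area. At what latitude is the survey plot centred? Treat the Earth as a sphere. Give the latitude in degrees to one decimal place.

74.2°

On Mercator, (apparent₁)/(apparent₂) = sec²φ₁ / sec²φ₂ when true areas are equal.
cos²φ₂ / cos²φ₁ = 10.7  ⇒  cos φ₁ = cos 26.9° / √10.7 = 0.8918/3.271 = 0.2726.
φ₁ = arccos(0.2726) ≈ 74.2°.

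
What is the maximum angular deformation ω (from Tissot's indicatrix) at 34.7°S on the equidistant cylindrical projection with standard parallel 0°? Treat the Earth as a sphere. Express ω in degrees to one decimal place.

For the equirectangular projection with φ₀ = 0 (plate carrée), h = 1 along meridians and k = sec φ along parallels.
At 34.7°: h = 1.000, k = 1.216; principal scales a = 1.216, b = 1.000.
sin(ω/2) = (a − b)/(a + b) = 0.2163/2.216 = 0.09761, so ω = 2 arcsin(0.09761) ≈ 11.2°.

11.2°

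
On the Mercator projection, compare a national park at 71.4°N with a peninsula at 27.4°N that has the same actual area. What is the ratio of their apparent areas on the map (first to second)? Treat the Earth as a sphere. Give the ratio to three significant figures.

Mercator is conformal with k = sec φ, so areal scale = k² = sec²φ.
At 71.4°: sec²(71.4°) = 1/0.3190² = 9.829.
At 27.4°: sec²(27.4°) = 1/0.8878² = 1.269.
Ratio = 9.829/1.269 = cos²(27.4°)/cos²(71.4°) ≈ 7.75.

7.75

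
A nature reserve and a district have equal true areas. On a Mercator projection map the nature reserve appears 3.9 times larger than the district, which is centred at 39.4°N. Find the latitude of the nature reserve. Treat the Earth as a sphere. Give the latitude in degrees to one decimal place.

For equal true areas on Mercator, apparent areas scale as sec²φ, so the ratio is cos²φ₂ / cos²φ₁.
cos²φ₂ / cos²φ₁ = 3.9  ⇒  cos φ₁ = cos 39.4° / √3.9 = 0.7727/1.975 = 0.3913.
φ₁ = arccos(0.3913) ≈ 67.0°.

67.0°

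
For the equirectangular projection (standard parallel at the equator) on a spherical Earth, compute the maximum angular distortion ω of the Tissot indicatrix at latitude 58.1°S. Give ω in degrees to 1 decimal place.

35.9°

For the equirectangular projection with φ₀ = 0 (plate carrée), h = 1 along meridians and k = sec φ along parallels.
At 58.1°: h = 1.000, k = 1.892; principal scales a = 1.892, b = 1.000.
sin(ω/2) = (a − b)/(a + b) = 0.8924/2.892 = 0.3085, so ω = 2 arcsin(0.3085) ≈ 35.9°.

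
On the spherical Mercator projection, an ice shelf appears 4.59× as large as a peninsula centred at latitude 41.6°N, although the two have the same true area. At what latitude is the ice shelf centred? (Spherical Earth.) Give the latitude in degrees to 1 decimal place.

Mercator areal scale is sec²φ, so apparent-area ratio = sec²φ₁ / sec²φ₂ = cos²φ₂ / cos²φ₁.
cos²φ₂ / cos²φ₁ = 4.59  ⇒  cos φ₁ = cos 41.6° / √4.59 = 0.7478/2.142 = 0.3490.
φ₁ = arccos(0.3490) ≈ 69.6°.

69.6°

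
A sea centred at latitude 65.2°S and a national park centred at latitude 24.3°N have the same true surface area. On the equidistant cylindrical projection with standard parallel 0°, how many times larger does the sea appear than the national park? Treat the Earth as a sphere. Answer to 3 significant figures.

For the equirectangular projection with φ₀ = 0 (plate carrée), h = 1 along meridians and k = sec φ along parallels.
Areal scale at 65.2°: h·k = 1.000 × 2.384 = 2.384.
Areal scale at 24.3°: h·k = 1.000 × 1.097 = 1.097.
Ratio = 2.384/1.097 ≈ 2.17.

2.17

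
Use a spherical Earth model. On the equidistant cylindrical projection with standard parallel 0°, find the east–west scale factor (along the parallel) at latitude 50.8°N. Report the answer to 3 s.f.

1.58

In the plate carrée (x = Rλ, y = Rφ), meridians are true-scale (h = 1) and parallels are stretched by k = sec φ.
k = 1/cos 50.8° = 1/0.6320 = 1.582.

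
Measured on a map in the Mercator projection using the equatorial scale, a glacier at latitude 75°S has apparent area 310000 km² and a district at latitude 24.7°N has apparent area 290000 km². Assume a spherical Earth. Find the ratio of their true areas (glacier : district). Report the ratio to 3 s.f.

Since Mercator area scale is 1/cos²φ, the true area equals the apparent area multiplied by cos²φ.
True area of glacier: 310000 × cos²(75°) = 310000 × 0.06699 = 20770 km².
True area of district: 290000 × cos²(24.7°) = 290000 × 0.8254 = 239400 km².
Ratio = 20770 / 239400 ≈ 0.0868.

0.0868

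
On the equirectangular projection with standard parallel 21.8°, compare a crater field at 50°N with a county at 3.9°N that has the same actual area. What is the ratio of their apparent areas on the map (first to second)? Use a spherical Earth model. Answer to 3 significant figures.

1.55

With standard parallel φ₀ = 21.8°, the equirectangular projection gives x = Rλ cos φ₀, y = Rφ, so h = 1 and k = cos 21.8° / cos φ.
Areal scale at 50°: h·k = 1.000 × 1.444 = 1.444.
Areal scale at 3.9°: h·k = 1.000 × 0.9306 = 0.9306.
Ratio = 1.444/0.9306 ≈ 1.55.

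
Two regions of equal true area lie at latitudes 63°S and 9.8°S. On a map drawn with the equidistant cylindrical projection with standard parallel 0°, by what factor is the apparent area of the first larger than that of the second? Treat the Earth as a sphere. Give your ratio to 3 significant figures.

In the plate carrée (x = Rλ, y = Rφ), meridians are true-scale (h = 1) and parallels are stretched by k = sec φ.
Areal scale at 63°: h·k = 1.000 × 2.203 = 2.203.
Areal scale at 9.8°: h·k = 1.000 × 1.015 = 1.015.
Ratio = 2.203/1.015 ≈ 2.17.

2.17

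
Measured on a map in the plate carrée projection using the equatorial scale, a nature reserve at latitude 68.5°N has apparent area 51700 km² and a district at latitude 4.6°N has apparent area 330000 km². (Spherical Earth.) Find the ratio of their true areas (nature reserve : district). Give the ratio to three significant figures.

0.0576

Plate carrée has h = 1 and k = sec φ, giving areal scale sec φ; true area = (apparent area) · cos φ.
True area of nature reserve: 51700 × cos(68.5°) = 51700 × 0.3665 = 18950 km².
True area of district: 330000 × cos(4.6°) = 330000 × 0.9968 = 328900 km².
Ratio = 18950 / 328900 ≈ 0.0576.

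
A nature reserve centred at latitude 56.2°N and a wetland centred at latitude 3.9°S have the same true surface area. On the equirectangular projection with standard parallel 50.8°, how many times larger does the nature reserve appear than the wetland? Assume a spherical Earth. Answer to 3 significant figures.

1.79

With standard parallel φ₀ = 50.8°, the equirectangular projection gives x = Rλ cos φ₀, y = Rφ, so h = 1 and k = cos 50.8° / cos φ.
Areal scale at 56.2°: h·k = 1.000 × 1.136 = 1.136.
Areal scale at 3.9°: h·k = 1.000 × 0.6335 = 0.6335.
Ratio = 1.136/0.6335 ≈ 1.79.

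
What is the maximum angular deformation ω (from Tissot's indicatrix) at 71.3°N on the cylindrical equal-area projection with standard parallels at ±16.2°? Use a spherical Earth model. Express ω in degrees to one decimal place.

106.1°

A cylindrical equal-area projection with standard parallel φ₀ has meridian scale h = cos φ / cos φ₀ and parallel scale k = cos φ₀ / cos φ (so areas are preserved, h·k = 1).
At 71.3°: h = 0.3339, k = 2.995; principal scales a = 2.995, b = 0.3339.
sin(ω/2) = (a − b)/(a + b) = 2.661/3.329 = 0.7994, so ω = 2 arcsin(0.7994) ≈ 106.1°.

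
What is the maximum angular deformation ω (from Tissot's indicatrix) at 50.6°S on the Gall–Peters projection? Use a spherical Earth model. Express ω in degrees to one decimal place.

The Gall–Peters projection is cylindrical equal-area with φ₀ = 45°. For cylindrical equal-area with standard parallel φ₀, h = cos φ / cos φ₀ and k = cos φ₀ / cos φ, so h·k = 1.
At 50.6°: h = 0.8976, k = 1.114; principal scales a = 1.114, b = 0.8976.
sin(ω/2) = (a − b)/(a + b) = 0.2164/2.012 = 0.1076, so ω = 2 arcsin(0.1076) ≈ 12.3°.

12.3°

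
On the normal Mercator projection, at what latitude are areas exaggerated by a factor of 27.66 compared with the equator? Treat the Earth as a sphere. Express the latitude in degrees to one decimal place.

79.0°

Mercator areal scale is sec²φ.
sec²φ = 27.66  ⇒  cos²φ = 0.03615  ⇒  cos φ = 0.1901.
φ = arccos(0.1901) ≈ 79.0°.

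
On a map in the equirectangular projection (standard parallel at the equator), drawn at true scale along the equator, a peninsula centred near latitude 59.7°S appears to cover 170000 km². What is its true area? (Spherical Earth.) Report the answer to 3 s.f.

85800 km²

Plate carrée maps x = Rλ, y = Rφ. The meridian scale is h = 1 and the parallel scale is k = 1/cos φ = sec φ.
Areal scale = h·k = 1 × sec φ; at 59.7°, h = 1.000, k = 1.982, so h·k = 1.982.
True area = apparent / (areal scale) = 170000 / 1.982 ≈ 85800 km².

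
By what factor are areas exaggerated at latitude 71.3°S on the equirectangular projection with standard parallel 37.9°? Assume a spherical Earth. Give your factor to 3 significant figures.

2.46

The equidistant cylindrical projection with φ₀ = 37.9° has h = 1 (meridians true) and k = cos φ₀ / cos φ along parallels.
Areal scale = h·k = 1 × cos φ₀ / cos φ; at 71.3°, h = 1.000, k = 2.461, so h·k = 2.461.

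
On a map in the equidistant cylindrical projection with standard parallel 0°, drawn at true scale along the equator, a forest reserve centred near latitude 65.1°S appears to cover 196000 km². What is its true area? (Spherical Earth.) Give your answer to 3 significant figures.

82500 km²

For the equirectangular projection with φ₀ = 0 (plate carrée), h = 1 along meridians and k = sec φ along parallels.
Areal scale = h·k = 1 × sec φ; at 65.1°, h = 1.000, k = 2.375, so h·k = 2.375.
True area = apparent / (areal scale) = 196000 / 2.375 ≈ 82500 km².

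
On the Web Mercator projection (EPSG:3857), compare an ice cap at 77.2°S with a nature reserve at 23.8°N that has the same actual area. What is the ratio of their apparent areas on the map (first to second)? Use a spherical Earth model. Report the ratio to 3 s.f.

17.1

Mercator areal scale is sec²φ.
At 77.2°: sec²(77.2°) = 1/0.2215² = 20.37.
At 23.8°: sec²(23.8°) = 1/0.9150² = 1.195.
Ratio = 20.37/1.195 = cos²(23.8°)/cos²(77.2°) ≈ 17.1.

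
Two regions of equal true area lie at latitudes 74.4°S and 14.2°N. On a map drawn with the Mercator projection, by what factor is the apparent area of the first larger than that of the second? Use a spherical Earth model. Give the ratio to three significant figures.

Mercator is conformal with k = sec φ, so areal scale = k² = sec²φ.
At 74.4°: sec²(74.4°) = 1/0.2689² = 13.83.
At 14.2°: sec²(14.2°) = 1/0.9694² = 1.064.
Ratio = 13.83/1.064 = cos²(14.2°)/cos²(74.4°) ≈ 13.0.

13.0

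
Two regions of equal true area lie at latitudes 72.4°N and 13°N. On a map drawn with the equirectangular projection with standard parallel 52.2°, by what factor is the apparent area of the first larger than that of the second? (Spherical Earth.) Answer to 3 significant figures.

In the equirectangular projection with standard parallel φ₀ = 52.2° (x = Rλ cos φ₀, y = Rφ), meridians are true-scale (h = 1) and the parallel scale is k = cos φ₀ / cos φ.
Areal scale at 72.4°: h·k = 1.000 × 2.027 = 2.027.
Areal scale at 13°: h·k = 1.000 × 0.6290 = 0.6290.
Ratio = 2.027/0.6290 ≈ 3.22.

3.22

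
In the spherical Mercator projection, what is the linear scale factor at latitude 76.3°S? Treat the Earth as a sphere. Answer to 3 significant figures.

For Mercator, h = k = sec φ (a conformal cylindrical projection has a single point scale, 1/cos φ).
k = 1/cos 76.3° = 1/0.2368 = 4.222.

4.22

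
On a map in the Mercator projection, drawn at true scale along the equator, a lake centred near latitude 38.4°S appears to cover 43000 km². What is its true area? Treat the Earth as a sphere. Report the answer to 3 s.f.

26400 km²

Mercator is conformal, so the point scale is isotropic: h = k = sec φ = 1/cos φ.
Areal scale = k² = sec²φ = 1/cos²(38.4°) = 1/0.7837² = 1.628.
True area = apparent / (areal scale) = 43000 / 1.628 ≈ 26400 km².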